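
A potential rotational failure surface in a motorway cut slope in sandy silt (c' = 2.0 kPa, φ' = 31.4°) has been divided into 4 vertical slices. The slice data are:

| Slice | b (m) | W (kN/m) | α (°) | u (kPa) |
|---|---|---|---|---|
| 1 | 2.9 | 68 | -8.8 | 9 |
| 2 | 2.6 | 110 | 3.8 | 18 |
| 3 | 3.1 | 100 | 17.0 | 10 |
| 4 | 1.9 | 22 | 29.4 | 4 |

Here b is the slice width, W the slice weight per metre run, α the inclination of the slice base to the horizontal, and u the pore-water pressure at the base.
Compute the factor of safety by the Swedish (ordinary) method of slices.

Ordinary method of slices: FS = Σ[c'·Δl_i + (W_i cosα_i − u_i·Δl_i)·tanφ'] / Σ W_i sinα_i, with Δl_i = b_i / cosα_i.
Slice 1: Δl = 2.9/cos(-8.8°) = 2.935 m; N'_1 = 68·cos(-8.8°) − 9·2.935 = 40.8; c'Δl = 5.87; W sinα = -10.4
Slice 2: Δl = 2.6/cos3.8° = 2.606 m; N'_2 = 110·cos3.8° − 18·2.606 = 62.9; c'Δl = 5.21; W sinα = 7.3
Slice 3: Δl = 3.1/cos17.0° = 3.242 m; N'_3 = 100·cos17.0° − 10·3.242 = 63.2; c'Δl = 6.48; W sinα = 29.2
Slice 4: Δl = 1.9/cos29.4° = 2.181 m; N'_4 = 22·cos29.4° − 4·2.181 = 10.4; c'Δl = 4.36; W sinα = 10.8
Σc'Δl = 21.9 kN/m; ΣN' = 177.3 kN/m; ΣW sinα = 36.9 kN/m
Resisting = 21.9 + 177.3·tan31.4° = 21.9 + 108.2 = 130.2 kN/m
FS = 130.2 / 36.9 = 3.525

FS = 3.52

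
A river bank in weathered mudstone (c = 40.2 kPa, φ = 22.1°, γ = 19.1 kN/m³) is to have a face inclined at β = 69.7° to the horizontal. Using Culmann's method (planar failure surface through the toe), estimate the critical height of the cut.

H_c = 22.46 m

Culmann's analysis gives the critical failure plane at α_cr = (β + φ)/2 = (69.7 + 22.1)/2 = 45.9°, and the critical height
H_c = (4c/γ) · sinβ cosφ / [1 − cos(β − φ)]
    = (4·40.2/19.1) · sin69.7°·cos22.1° / [1 − cos(47.6°)]
    = 8.419 · 0.9379·0.9265 / [1 − 0.6743]
    = 8.419 · 0.8690 / 0.3257
    = 22.46 m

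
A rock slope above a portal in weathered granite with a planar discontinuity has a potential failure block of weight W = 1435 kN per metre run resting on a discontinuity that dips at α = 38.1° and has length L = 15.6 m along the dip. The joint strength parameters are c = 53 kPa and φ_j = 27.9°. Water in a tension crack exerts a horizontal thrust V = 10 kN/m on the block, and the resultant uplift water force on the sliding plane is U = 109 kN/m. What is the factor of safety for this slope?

FS = 1.53

Resolving the block weight along and normal to the plane and applying the Mohr–Coulomb strength on the joint:
N' = W cosα − U − V sinα = 1435·cos38.1° − 109 − 10·sin38.1° = 1014.1 kN/m
Driving force T = W sinα + V cosα = 1435·sin38.1° + 10·cos38.1° = 893.3 kN/m
Resisting force R = c·L + N'·tanφ_j = 53·15.6 + 1014.1·tan27.9° = 826.8 + 536.9 = 1363.7 kN/m
FS = R / T = 1363.7 / 893.3 = 1.527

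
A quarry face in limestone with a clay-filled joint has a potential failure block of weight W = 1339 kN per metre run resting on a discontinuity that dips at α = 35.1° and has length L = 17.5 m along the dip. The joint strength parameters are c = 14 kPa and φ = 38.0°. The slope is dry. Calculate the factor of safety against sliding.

FS = 1.43

Resolving the block weight along and normal to the plane and applying the Mohr–Coulomb strength on the joint:
N' = W cosα = 1339·cos35.1° = 1095.5 kN/m
Driving force T = W sinα = 1339·sin35.1° = 769.9 kN/m
Resisting force R = c·L + N'·tanφ = 14·17.5 + 1095.5·tan38.0° = 245.0 + 855.9 = 1100.9 kN/m
FS = R / T = 1100.9 / 769.9 = 1.430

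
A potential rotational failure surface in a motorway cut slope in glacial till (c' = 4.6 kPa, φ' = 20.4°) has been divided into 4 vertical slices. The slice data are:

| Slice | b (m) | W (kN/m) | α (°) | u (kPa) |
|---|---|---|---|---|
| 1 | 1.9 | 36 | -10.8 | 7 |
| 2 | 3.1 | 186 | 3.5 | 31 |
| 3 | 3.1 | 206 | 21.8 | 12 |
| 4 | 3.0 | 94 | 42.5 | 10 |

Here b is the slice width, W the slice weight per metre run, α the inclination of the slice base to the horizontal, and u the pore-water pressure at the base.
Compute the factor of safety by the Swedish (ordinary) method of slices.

FS = 1.14

Ordinary method of slices: FS = Σ[c'·Δl_i + (W_i cosα_i − u_i·Δl_i)·tanφ'] / Σ W_i sinα_i, with Δl_i = b_i / cosα_i.
Slice 1: Δl = 1.9/cos(-10.8°) = 1.934 m; N'_1 = 36·cos(-10.8°) − 7·1.934 = 21.8; c'Δl = 8.90; W sinα = -6.7
Slice 2: Δl = 3.1/cos3.5° = 3.106 m; N'_2 = 186·cos3.5° − 31·3.106 = 89.4; c'Δl = 14.29; W sinα = 11.4
Slice 3: Δl = 3.1/cos21.8° = 3.339 m; N'_3 = 206·cos21.8° − 12·3.339 = 151.2; c'Δl = 15.36; W sinα = 76.5
Slice 4: Δl = 3.0/cos42.5° = 4.069 m; N'_4 = 94·cos42.5° − 10·4.069 = 28.6; c'Δl = 18.72; W sinα = 63.5
Σc'Δl = 57.3 kN/m; ΣN' = 291.0 kN/m; ΣW sinα = 144.6 kN/m
Resisting = 57.3 + 291.0·tan20.4° = 57.3 + 108.2 = 165.5 kN/m
FS = 165.5 / 144.6 = 1.144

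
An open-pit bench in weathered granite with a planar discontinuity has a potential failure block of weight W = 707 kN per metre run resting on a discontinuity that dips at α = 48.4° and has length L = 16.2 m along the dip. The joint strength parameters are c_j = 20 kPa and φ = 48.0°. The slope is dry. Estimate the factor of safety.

Resolving the block weight along and normal to the plane and applying the Mohr–Coulomb strength on the joint:
N' = W cosα = 707·cos48.4° = 469.4 kN/m
Driving force T = W sinα = 707·sin48.4° = 528.7 kN/m
Resisting force R = c_j·L + N'·tanφ = 20·16.2 + 469.4·tan48.0° = 324.0 + 521.3 = 845.3 kN/m
FS = R / T = 845.3 / 528.7 = 1.599

FS = 1.60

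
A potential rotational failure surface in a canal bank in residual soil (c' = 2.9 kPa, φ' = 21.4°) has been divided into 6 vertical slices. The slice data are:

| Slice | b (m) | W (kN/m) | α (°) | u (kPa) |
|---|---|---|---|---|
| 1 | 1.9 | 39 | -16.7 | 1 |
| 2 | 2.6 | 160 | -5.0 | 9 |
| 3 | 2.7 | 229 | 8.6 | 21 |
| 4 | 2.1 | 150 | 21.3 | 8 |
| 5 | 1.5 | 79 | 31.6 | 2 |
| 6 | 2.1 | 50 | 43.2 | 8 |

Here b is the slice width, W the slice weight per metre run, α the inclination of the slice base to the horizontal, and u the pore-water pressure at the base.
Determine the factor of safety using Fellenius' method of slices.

Ordinary method of slices: FS = Σ[c'·Δl_i + (W_i cosα_i − u_i·Δl_i)·tanφ'] / Σ W_i sinα_i, with Δl_i = b_i / cosα_i.
Slice 1: Δl = 1.9/cos(-16.7°) = 1.984 m; N'_1 = 39·cos(-16.7°) − 1·1.984 = 35.4; c'Δl = 5.75; W sinα = -11.2
Slice 2: Δl = 2.6/cos(-5.0°) = 2.610 m; N'_2 = 160·cos(-5.0°) − 9·2.610 = 135.9; c'Δl = 7.57; W sinα = -13.9
Slice 3: Δl = 2.7/cos8.6° = 2.731 m; N'_3 = 229·cos8.6° − 21·2.731 = 169.1; c'Δl = 7.92; W sinα = 34.2
Slice 4: Δl = 2.1/cos21.3° = 2.254 m; N'_4 = 150·cos21.3° − 8·2.254 = 121.7; c'Δl = 6.54; W sinα = 54.5
Slice 5: Δl = 1.5/cos31.6° = 1.761 m; N'_5 = 79·cos31.6° − 2·1.761 = 63.8; c'Δl = 5.11; W sinα = 41.4
Slice 6: Δl = 2.1/cos43.2° = 2.881 m; N'_6 = 50·cos43.2° − 8·2.881 = 13.4; c'Δl = 8.35; W sinα = 34.2
Σc'Δl = 41.2 kN/m; ΣN' = 539.2 kN/m; ΣW sinα = 139.2 kN/m
Resisting = 41.2 + 539.2·tan21.4° = 41.2 + 211.3 = 252.6 kN/m
FS = 252.6 / 139.2 = 1.814

FS = 1.81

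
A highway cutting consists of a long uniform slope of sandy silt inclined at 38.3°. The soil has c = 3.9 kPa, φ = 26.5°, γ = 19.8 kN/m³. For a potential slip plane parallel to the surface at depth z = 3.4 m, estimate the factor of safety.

For an infinite slope with a slip plane parallel to the surface (no pore pressure): FS = [c + γz cos²β tanφ] / [γz sinβ cosβ].
γz = 19.8·3.4 = 67.32 kN/m²
Numerator = 3.9 + 67.32·cos²38.3°·tan26.5° = 3.9 + 67.32·0.6159·0.4986 = 24.572 kPa
Denominator = 67.32·sin38.3°·cos38.3° = 67.32·0.6198·0.7848 = 32.744 kPa
FS = 24.572 / 32.744 = 0.750

FS = 0.75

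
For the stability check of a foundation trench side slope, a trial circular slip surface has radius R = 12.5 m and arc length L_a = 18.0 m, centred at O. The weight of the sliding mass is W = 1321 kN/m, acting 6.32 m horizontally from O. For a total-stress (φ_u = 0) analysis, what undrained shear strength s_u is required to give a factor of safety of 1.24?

s_u = 46.0 kPa

FS = s_u·L_a·R / (W·d), so s_u = FS·W·d / (L_a·R).
s_u = 1.24·1321·6.32 / (18.00·12.5) = 10352.4 / 225.00 = 46.01 kPa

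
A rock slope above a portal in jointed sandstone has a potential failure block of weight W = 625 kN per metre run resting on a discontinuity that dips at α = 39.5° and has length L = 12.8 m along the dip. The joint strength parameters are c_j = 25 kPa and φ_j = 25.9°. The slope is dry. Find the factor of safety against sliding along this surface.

Resolving the block weight along and normal to the plane and applying the Mohr–Coulomb strength on the joint:
N' = W cosα = 625·cos39.5° = 482.3 kN/m
Driving force T = W sinα = 625·sin39.5° = 397.5 kN/m
Resisting force R = c_j·L + N'·tanφ_j = 25·12.8 + 482.3·tan25.9° = 320.0 + 234.2 = 554.2 kN/m
FS = R / T = 554.2 / 397.5 = 1.394

FS = 1.39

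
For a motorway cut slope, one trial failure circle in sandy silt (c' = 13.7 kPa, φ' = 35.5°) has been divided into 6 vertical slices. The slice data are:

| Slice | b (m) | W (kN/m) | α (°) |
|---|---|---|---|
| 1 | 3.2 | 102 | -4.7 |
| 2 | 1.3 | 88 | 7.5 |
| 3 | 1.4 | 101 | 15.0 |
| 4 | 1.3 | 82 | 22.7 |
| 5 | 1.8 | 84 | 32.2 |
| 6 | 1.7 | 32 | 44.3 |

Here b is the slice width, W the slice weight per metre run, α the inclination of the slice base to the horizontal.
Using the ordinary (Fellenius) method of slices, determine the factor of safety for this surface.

FS = 3.81

Ordinary method of slices: FS = Σ[c'·Δl_i + (W_i cosα_i)·tanφ'] / Σ W_i sinα_i, with Δl_i = b_i / cosα_i.
Slice 1: Δl = 3.2/cos(-4.7°) = 3.211 m; N'_1 = 102·cos(-4.7°) = 101.7; c'Δl = 43.99; W sinα = -8.4
Slice 2: Δl = 1.3/cos7.5° = 1.311 m; N'_2 = 88·cos7.5° = 87.2; c'Δl = 17.96; W sinα = 11.5
Slice 3: Δl = 1.4/cos15.0° = 1.449 m; N'_3 = 101·cos15.0° = 97.6; c'Δl = 19.86; W sinα = 26.1
Slice 4: Δl = 1.3/cos22.7° = 1.409 m; N'_4 = 82·cos22.7° = 75.6; c'Δl = 19.31; W sinα = 31.6
Slice 5: Δl = 1.8/cos32.2° = 2.127 m; N'_5 = 84·cos32.2° = 71.1; c'Δl = 29.14; W sinα = 44.8
Slice 6: Δl = 1.7/cos44.3° = 2.375 m; N'_6 = 32·cos44.3° = 22.9; c'Δl = 32.54; W sinα = 22.3
Σc'Δl = 162.8 kN/m; ΣN' = 456.1 kN/m; ΣW sinα = 128.0 kN/m
Resisting = 162.8 + 456.1·tan35.5° = 162.8 + 325.3 = 488.1 kN/m
FS = 488.1 / 128.0 = 3.813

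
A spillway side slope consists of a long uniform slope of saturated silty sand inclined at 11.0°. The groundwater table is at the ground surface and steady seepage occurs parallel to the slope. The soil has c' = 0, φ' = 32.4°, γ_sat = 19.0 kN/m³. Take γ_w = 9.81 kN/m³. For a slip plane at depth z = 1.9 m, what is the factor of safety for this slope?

With seepage parallel to the slope and the water table at the surface, the effective normal stress on the slip plane uses the buoyant unit weight γ' = γ_sat − γ_w while the driving shear stress uses γ_sat:
FS = [c' + γ' z cos²β tanφ'] / [γ_sat z sinβ cosβ]
(For c' = 0 this reduces to FS = (γ'/γ_sat)·tanφ'/tanβ.)
γ' = 19.0 − 9.81 = 9.19 kN/m³
Numerator = 0.0 + 9.19·1.9·cos²11.0°·tan32.4° = 0.0 + 9.19·1.9·0.9636·0.6346 = 10.678 kPa
Denominator = 19.0·1.9·sin11.0°·cos11.0° = 19.0·1.9·0.1908·0.9816 = 6.762 kPa
FS = 10.678 / 6.762 = 1.579

FS = 1.58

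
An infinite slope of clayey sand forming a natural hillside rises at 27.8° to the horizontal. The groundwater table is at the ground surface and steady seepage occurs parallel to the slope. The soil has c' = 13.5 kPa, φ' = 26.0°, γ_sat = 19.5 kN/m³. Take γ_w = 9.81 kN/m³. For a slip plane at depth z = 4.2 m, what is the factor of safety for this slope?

With seepage parallel to the slope and the water table at the surface, the effective normal stress on the slip plane uses the buoyant unit weight γ' = γ_sat − γ_w while the driving shear stress uses γ_sat:
FS = [c' + γ' z cos²β tanφ'] / [γ_sat z sinβ cosβ]
γ' = 19.5 − 9.81 = 9.69 kN/m³
Numerator = 13.5 + 9.69·4.2·cos²27.8°·tan26.0° = 13.5 + 9.69·4.2·0.7825·0.4877 = 29.032 kPa
Denominator = 19.5·4.2·sin27.8°·cos27.8° = 19.5·4.2·0.4664·0.8846 = 33.788 kPa
FS = 29.032 / 33.788 = 0.859

FS = 0.86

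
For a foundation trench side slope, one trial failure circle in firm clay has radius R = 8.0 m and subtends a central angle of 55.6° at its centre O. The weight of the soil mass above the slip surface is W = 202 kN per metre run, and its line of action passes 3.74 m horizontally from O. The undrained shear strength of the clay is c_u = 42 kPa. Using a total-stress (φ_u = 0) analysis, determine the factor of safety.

Taking moments about the centre O, the resisting moment is provided by the undrained shear strength acting along the arc:
Arc length L_a = R·θ = 8.0·(55.6°·π/180) = 8.0·0.9704 = 7.76 m
M_R = c_u·L_a·R = 42·7.76·8.0 = 2608.4 kN·m/m
M_D = W·d = 202·3.74 = 755.5 kN·m/m
FS = M_R / M_D = 2608.4 / 755.5 = 3.453

FS = 3.45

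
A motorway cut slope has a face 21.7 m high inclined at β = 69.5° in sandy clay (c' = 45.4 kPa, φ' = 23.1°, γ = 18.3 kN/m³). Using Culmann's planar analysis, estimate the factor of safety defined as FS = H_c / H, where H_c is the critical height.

FS = 1.27

H_c = (4c'/γ) · sinβ cosφ' / [1 − cos(β − φ')]
    = (4·45.4/18.3) · sin69.5°·cos23.1° / [1 − cos46.4°]
    = 9.923 · 0.8616 / 0.3104 = 27.55 m
FS = H_c / H = 27.55 / 21.7 = 1.269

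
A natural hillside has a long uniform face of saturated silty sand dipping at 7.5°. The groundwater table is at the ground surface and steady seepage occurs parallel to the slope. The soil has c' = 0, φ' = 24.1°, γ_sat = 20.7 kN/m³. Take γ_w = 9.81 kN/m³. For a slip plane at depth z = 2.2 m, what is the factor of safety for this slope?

FS = 1.79

With seepage parallel to the slope and the water table at the surface, the effective normal stress on the slip plane uses the buoyant unit weight γ' = γ_sat − γ_w while the driving shear stress uses γ_sat:
FS = [c' + γ' z cos²β tanφ'] / [γ_sat z sinβ cosβ]
(For c' = 0 this reduces to FS = (γ'/γ_sat)·tanφ'/tanβ.)
γ' = 20.7 − 9.81 = 10.89 kN/m³
Numerator = 0.0 + 10.89·2.2·cos²7.5°·tan24.1° = 0.0 + 10.89·2.2·0.9830·0.4473 = 10.534 kPa
Denominator = 20.7·2.2·sin7.5°·cos7.5° = 20.7·2.2·0.1305·0.9914 = 5.893 kPa
FS = 10.534 / 5.893 = 1.788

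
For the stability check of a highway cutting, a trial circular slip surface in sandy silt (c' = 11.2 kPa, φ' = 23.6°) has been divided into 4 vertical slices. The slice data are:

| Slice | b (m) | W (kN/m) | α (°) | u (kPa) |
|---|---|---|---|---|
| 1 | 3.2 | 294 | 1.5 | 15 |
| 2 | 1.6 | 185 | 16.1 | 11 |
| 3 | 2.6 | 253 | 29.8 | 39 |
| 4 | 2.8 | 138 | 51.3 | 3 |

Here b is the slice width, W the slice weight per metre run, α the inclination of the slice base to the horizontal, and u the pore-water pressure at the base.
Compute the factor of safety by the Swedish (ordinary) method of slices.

FS = 1.34

Ordinary method of slices: FS = Σ[c'·Δl_i + (W_i cosα_i − u_i·Δl_i)·tanφ'] / Σ W_i sinα_i, with Δl_i = b_i / cosα_i.
Slice 1: Δl = 3.2/cos1.5° = 3.201 m; N'_1 = 294·cos1.5° − 15·3.201 = 245.9; c'Δl = 35.85; W sinα = 7.7
Slice 2: Δl = 1.6/cos16.1° = 1.665 m; N'_2 = 185·cos16.1° − 11·1.665 = 159.4; c'Δl = 18.65; W sinα = 51.3
Slice 3: Δl = 2.6/cos29.8° = 2.996 m; N'_3 = 253·cos29.8° − 39·2.996 = 102.7; c'Δl = 33.56; W sinα = 125.7
Slice 4: Δl = 2.8/cos51.3° = 4.478 m; N'_4 = 138·cos51.3° − 3·4.478 = 72.8; c'Δl = 50.16; W sinα = 107.7
Σc'Δl = 138.2 kN/m; ΣN' = 580.8 kN/m; ΣW sinα = 292.4 kN/m
Resisting = 138.2 + 580.8·tan23.6° = 138.2 + 253.8 = 392.0 kN/m
FS = 392.0 / 292.4 = 1.340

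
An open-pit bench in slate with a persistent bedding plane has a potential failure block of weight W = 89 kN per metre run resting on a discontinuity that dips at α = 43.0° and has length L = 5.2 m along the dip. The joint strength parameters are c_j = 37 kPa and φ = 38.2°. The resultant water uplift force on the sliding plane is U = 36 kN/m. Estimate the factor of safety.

Resolving the block weight along and normal to the plane and applying the Mohr–Coulomb strength on the joint:
N' = W cosα − U = 89·cos43.0° − 36 = 29.1 kN/m
Driving force T = W sinα = 89·sin43.0° = 60.7 kN/m
Resisting force R = c_j·L + N'·tanφ = 37·5.2 + 29.1·tan38.2° = 192.4 + 22.9 = 215.3 kN/m
FS = R / T = 215.3 / 60.7 = 3.547

FS = 3.55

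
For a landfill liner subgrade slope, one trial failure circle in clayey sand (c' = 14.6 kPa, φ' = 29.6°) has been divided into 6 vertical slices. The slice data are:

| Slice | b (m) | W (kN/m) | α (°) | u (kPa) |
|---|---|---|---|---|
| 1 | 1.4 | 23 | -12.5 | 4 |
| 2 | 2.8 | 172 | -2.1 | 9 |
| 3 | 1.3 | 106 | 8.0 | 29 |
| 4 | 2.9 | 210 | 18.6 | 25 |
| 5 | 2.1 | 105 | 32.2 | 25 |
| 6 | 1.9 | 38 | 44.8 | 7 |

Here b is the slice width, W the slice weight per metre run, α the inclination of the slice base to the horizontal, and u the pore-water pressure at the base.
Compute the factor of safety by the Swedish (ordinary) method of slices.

FS = 2.75

Ordinary method of slices: FS = Σ[c'·Δl_i + (W_i cosα_i − u_i·Δl_i)·tanφ'] / Σ W_i sinα_i, with Δl_i = b_i / cosα_i.
Slice 1: Δl = 1.4/cos(-12.5°) = 1.434 m; N'_1 = 23·cos(-12.5°) − 4·1.434 = 16.7; c'Δl = 20.94; W sinα = -5.0
Slice 2: Δl = 2.8/cos(-2.1°) = 2.802 m; N'_2 = 172·cos(-2.1°) − 9·2.802 = 146.7; c'Δl = 40.91; W sinα = -6.3
Slice 3: Δl = 1.3/cos8.0° = 1.313 m; N'_3 = 106·cos8.0° − 29·1.313 = 66.9; c'Δl = 19.17; W sinα = 14.8
Slice 4: Δl = 2.9/cos18.6° = 3.060 m; N'_4 = 210·cos18.6° − 25·3.060 = 122.5; c'Δl = 44.67; W sinα = 67.0
Slice 5: Δl = 2.1/cos32.2° = 2.482 m; N'_5 = 105·cos32.2° − 25·2.482 = 26.8; c'Δl = 36.23; W sinα = 56.0
Slice 6: Δl = 1.9/cos44.8° = 2.678 m; N'_6 = 38·cos44.8° − 7·2.678 = 8.2; c'Δl = 39.09; W sinα = 26.8
Σc'Δl = 201.0 kN/m; ΣN' = 387.8 kN/m; ΣW sinα = 153.2 kN/m
Resisting = 201.0 + 387.8·tan29.6° = 201.0 + 220.3 = 421.3 kN/m
FS = 421.3 / 153.2 = 2.751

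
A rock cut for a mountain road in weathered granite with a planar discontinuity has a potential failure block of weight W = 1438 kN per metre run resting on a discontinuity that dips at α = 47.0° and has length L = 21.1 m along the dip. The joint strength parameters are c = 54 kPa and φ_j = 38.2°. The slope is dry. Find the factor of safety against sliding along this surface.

FS = 1.82

Resolving the block weight along and normal to the plane and applying the Mohr–Coulomb strength on the joint:
N' = W cosα = 1438·cos47.0° = 980.7 kN/m
Driving force T = W sinα = 1438·sin47.0° = 1051.7 kN/m
Resisting force R = c·L + N'·tanφ_j = 54·21.1 + 980.7·tan38.2° = 1139.4 + 771.7 = 1911.1 kN/m
FS = R / T = 1911.1 / 1051.7 = 1.817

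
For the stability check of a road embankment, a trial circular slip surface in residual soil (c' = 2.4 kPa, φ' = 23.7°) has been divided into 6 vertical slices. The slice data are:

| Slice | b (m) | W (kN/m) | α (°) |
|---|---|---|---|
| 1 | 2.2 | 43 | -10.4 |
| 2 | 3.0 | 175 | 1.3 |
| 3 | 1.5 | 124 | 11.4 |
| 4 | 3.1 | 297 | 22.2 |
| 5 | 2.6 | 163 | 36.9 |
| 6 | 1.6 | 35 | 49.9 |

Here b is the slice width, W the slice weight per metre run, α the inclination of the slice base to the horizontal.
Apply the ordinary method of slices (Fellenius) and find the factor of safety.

FS = 1.45

Ordinary method of slices: FS = Σ[c'·Δl_i + (W_i cosα_i)·tanφ'] / Σ W_i sinα_i, with Δl_i = b_i / cosα_i.
Slice 1: Δl = 2.2/cos(-10.4°) = 2.237 m; N'_1 = 43·cos(-10.4°) = 42.3; c'Δl = 5.37; W sinα = -7.8
Slice 2: Δl = 3.0/cos1.3° = 3.001 m; N'_2 = 175·cos1.3° = 175.0; c'Δl = 7.20; W sinα = 4.0
Slice 3: Δl = 1.5/cos11.4° = 1.530 m; N'_3 = 124·cos11.4° = 121.6; c'Δl = 3.67; W sinα = 24.5
Slice 4: Δl = 3.1/cos22.2° = 3.348 m; N'_4 = 297·cos22.2° = 275.0; c'Δl = 8.04; W sinα = 112.2
Slice 5: Δl = 2.6/cos36.9° = 3.251 m; N'_5 = 163·cos36.9° = 130.3; c'Δl = 7.80; W sinα = 97.9
Slice 6: Δl = 1.6/cos49.9° = 2.484 m; N'_6 = 35·cos49.9° = 22.5; c'Δl = 5.96; W sinα = 26.8
Σc'Δl = 38.0 kN/m; ΣN' = 766.7 kN/m; ΣW sinα = 257.6 kN/m
Resisting = 38.0 + 766.7·tan23.7° = 38.0 + 336.5 = 374.6 kN/m
FS = 374.6 / 257.6 = 1.454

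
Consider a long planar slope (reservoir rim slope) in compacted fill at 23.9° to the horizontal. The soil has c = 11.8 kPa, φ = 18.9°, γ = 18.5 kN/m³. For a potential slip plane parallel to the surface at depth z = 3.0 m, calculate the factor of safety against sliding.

For an infinite slope with a slip plane parallel to the surface (no pore pressure): FS = [c + γz cos²β tanφ] / [γz sinβ cosβ].
γz = 18.5·3.0 = 55.50 kN/m²
Numerator = 11.8 + 55.50·cos²23.9°·tan18.9° = 11.8 + 55.50·0.8359·0.3424 = 27.683 kPa
Denominator = 55.50·sin23.9°·cos23.9° = 55.50·0.4051·0.9143 = 20.557 kPa
FS = 27.683 / 20.557 = 1.347

FS = 1.35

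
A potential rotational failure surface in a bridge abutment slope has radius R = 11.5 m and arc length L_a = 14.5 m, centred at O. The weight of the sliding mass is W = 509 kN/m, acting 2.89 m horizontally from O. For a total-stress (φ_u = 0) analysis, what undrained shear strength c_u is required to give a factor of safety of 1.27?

c_u = 11.2 kPa

FS = c_u·L_a·R / (W·d), so c_u = FS·W·d / (L_a·R).
c_u = 1.27·509·2.89 / (14.50·11.5) = 1868.2 / 166.75 = 11.20 kPa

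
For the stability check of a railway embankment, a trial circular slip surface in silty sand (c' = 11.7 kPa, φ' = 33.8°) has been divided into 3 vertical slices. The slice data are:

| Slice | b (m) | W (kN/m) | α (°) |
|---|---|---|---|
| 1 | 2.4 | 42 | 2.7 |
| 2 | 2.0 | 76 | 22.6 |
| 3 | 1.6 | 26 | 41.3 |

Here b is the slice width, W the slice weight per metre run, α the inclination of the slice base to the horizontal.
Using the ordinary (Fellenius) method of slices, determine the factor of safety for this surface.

Ordinary method of slices: FS = Σ[c'·Δl_i + (W_i cosα_i)·tanφ'] / Σ W_i sinα_i, with Δl_i = b_i / cosα_i.
Slice 1: Δl = 2.4/cos2.7° = 2.403 m; N'_1 = 42·cos2.7° = 42.0; c'Δl = 28.11; W sinα = 2.0
Slice 2: Δl = 2.0/cos22.6° = 2.166 m; N'_2 = 76·cos22.6° = 70.2; c'Δl = 25.35; W sinα = 29.2
Slice 3: Δl = 1.6/cos41.3° = 2.130 m; N'_3 = 26·cos41.3° = 19.5; c'Δl = 24.92; W sinα = 17.2
Σc'Δl = 78.4 kN/m; ΣN' = 131.7 kN/m; ΣW sinα = 48.3 kN/m
Resisting = 78.4 + 131.7·tan33.8° = 78.4 + 88.1 = 166.5 kN/m
FS = 166.5 / 48.3 = 3.444

FS = 3.44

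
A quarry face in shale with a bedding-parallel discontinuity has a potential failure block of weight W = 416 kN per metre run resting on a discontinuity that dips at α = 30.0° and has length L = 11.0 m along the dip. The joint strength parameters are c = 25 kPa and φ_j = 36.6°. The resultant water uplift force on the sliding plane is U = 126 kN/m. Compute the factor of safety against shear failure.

Resolving the block weight along and normal to the plane and applying the Mohr–Coulomb strength on the joint:
N' = W cosα − U = 416·cos30.0° − 126 = 234.3 kN/m
Driving force T = W sinα = 416·sin30.0° = 208.0 kN/m
Resisting force R = c·L + N'·tanφ_j = 25·11.0 + 234.3·tan36.6° = 275.0 + 174.0 = 449.0 kN/m
FS = R / T = 449.0 / 208.0 = 2.159

FS = 2.16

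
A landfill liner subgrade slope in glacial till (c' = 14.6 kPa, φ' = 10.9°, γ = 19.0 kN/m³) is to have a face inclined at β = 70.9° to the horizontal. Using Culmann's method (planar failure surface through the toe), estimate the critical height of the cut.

H_c = 5.70 m

Culmann's analysis gives the critical failure plane at α_cr = (β + φ')/2 = (70.9 + 10.9)/2 = 40.9°, and the critical height
H_c = (4c'/γ) · sinβ cosφ' / [1 − cos(β − φ')]
    = (4·14.6/19.0) · sin70.9°·cos10.9° / [1 − cos(60.0°)]
    = 3.074 · 0.9449·0.9820 / [1 − 0.5000]
    = 3.074 · 0.9279 / 0.5000
    = 5.70 m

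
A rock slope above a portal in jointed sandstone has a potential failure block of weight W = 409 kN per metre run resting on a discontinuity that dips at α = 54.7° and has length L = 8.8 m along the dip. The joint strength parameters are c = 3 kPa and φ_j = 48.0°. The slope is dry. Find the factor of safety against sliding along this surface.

Resolving the block weight along and normal to the plane and applying the Mohr–Coulomb strength on the joint:
N' = W cosα = 409·cos54.7° = 236.3 kN/m
Driving force T = W sinα = 409·sin54.7° = 333.8 kN/m
Resisting force R = c·L + N'·tanφ_j = 3·8.8 + 236.3·tan48.0° = 26.4 + 262.5 = 288.9 kN/m
FS = R / T = 288.9 / 333.8 = 0.865

FS = 0.87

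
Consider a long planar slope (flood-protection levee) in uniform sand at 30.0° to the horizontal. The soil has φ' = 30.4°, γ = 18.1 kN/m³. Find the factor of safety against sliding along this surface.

FS = 1.02

For a dry cohesionless infinite slope the factor of safety is FS = tanφ' / tanβ.
FS = tan30.4° / tan30.0° = 0.5867 / 0.5774 = 1.016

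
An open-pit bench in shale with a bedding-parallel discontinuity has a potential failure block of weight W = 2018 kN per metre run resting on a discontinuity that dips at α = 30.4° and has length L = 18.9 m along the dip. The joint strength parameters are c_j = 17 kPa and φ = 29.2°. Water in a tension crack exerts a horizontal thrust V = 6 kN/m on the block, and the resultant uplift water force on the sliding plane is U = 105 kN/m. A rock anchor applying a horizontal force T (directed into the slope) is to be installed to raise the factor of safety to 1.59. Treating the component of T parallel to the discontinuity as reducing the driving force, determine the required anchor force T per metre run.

Resolving forces along and normal to the sliding plane, with the horizontal anchor force T adding T·sinα to the effective normal force and T·cosα acting up the plane against the driving force:
FS = [c_jL + (W cosα − U − V sinα + T sinα) tanφ] / [W sinα + V cosα − T cosα]
Without the anchor: N' = 1632.5 kN/m, driving T_d = 1026.4 kN/m, resisting R = 17·18.9 + 1632.5·tan29.2° = 1233.7 kN/m, FS = 1.20.
Setting FS = 1.59 and solving for T:
1.59·(1026.4 − T cos30.4°) = 1233.7 + T sin30.4°·tan29.2°
T·(sin30.4°·tan29.2° + 1.59·cos30.4°) = 1.59·1026.4 − 1233.7
T·(0.5060·0.5589 + 1.59·0.8625) = 1631.9 − 1233.7 = 398.2
T·1.6542 = 398.2
T = 240.7 kN/m

T = 241 kN/m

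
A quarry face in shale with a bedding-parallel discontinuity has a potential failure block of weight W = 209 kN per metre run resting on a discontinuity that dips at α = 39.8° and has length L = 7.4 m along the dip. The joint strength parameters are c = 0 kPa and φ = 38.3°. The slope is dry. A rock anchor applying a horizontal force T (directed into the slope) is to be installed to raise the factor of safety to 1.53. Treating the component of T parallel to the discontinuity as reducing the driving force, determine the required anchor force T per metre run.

T = 46 kN/m

Resolving forces along and normal to the sliding plane, with the horizontal anchor force T adding T·sinα to the effective normal force and T·cosα acting up the plane against the driving force:
FS = [cL + (W cosα + T sinα) tanφ] / [W sinα − T cosα]
Without the anchor: N' = 160.6 kN/m, driving T_d = 133.8 kN/m, resisting R = 0·7.4 + 160.6·tan38.3° = 126.8 kN/m, FS = 0.95.
Setting FS = 1.53 and solving for T:
1.53·(133.8 − T cos39.8°) = 126.8 + T sin39.8°·tan38.3°
T·(sin39.8°·tan38.3° + 1.53·cos39.8°) = 1.53·133.8 − 126.8
T·(0.6401·0.7898 + 1.53·0.7683) = 204.7 − 126.8 = 77.9
T·1.6810 = 77.9
T = 46.3 kN/m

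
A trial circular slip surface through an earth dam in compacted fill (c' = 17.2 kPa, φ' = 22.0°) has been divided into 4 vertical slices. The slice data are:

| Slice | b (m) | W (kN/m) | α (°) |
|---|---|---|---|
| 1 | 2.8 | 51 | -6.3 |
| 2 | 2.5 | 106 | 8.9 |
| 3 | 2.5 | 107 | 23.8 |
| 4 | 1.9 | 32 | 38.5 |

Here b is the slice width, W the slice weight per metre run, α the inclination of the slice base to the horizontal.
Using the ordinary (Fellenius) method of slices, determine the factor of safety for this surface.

FS = 3.97

Ordinary method of slices: FS = Σ[c'·Δl_i + (W_i cosα_i)·tanφ'] / Σ W_i sinα_i, with Δl_i = b_i / cosα_i.
Slice 1: Δl = 2.8/cos(-6.3°) = 2.817 m; N'_1 = 51·cos(-6.3°) = 50.7; c'Δl = 48.45; W sinα = -5.6
Slice 2: Δl = 2.5/cos8.9° = 2.530 m; N'_2 = 106·cos8.9° = 104.7; c'Δl = 43.52; W sinα = 16.4
Slice 3: Δl = 2.5/cos23.8° = 2.732 m; N'_3 = 107·cos23.8° = 97.9; c'Δl = 47.00; W sinα = 43.2
Slice 4: Δl = 1.9/cos38.5° = 2.428 m; N'_4 = 32·cos38.5° = 25.0; c'Δl = 41.76; W sinα = 19.9
Σc'Δl = 180.7 kN/m; ΣN' = 278.4 kN/m; ΣW sinα = 73.9 kN/m
Resisting = 180.7 + 278.4·tan22.0° = 180.7 + 112.5 = 293.2 kN/m
FS = 293.2 / 73.9 = 3.967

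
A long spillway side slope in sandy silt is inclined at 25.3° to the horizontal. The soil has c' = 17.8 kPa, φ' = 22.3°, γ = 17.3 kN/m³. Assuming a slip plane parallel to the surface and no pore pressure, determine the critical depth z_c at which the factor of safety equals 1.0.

z_c = 20.12 m

Setting FS = 1.00 in FS = [c' + γz cos²β tanφ'] / [γz sinβ cosβ] and solving for z:
z = c' / [γ cosβ (FS·sinβ − cosβ·tanφ')]
  = 17.8 / [17.3·cos25.3°·(1.00·sin25.3° − cos25.3°·tan22.3°)]
  = 17.8 / [17.3·0.9041·(1.00·0.4274 − 0.9041·0.4101)]
  = 17.8 / 0.8847 = 20.119 m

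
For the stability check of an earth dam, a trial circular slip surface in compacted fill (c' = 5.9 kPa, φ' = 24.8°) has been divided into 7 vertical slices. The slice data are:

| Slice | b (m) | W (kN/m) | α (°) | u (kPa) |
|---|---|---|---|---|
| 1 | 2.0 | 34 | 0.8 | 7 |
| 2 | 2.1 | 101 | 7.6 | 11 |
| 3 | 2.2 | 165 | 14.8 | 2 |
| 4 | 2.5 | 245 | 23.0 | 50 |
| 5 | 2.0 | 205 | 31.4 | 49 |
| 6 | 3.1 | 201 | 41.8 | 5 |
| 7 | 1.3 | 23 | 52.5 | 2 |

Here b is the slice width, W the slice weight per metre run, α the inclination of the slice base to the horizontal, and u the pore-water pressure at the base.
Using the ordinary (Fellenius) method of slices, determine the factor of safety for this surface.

FS = 0.86

Ordinary method of slices: FS = Σ[c'·Δl_i + (W_i cosα_i − u_i·Δl_i)·tanφ'] / Σ W_i sinα_i, with Δl_i = b_i / cosα_i.
Slice 1: Δl = 2.0/cos0.8° = 2.000 m; N'_1 = 34·cos0.8° − 7·2.000 = 20.0; c'Δl = 11.80; W sinα = 0.5
Slice 2: Δl = 2.1/cos7.6° = 2.119 m; N'_2 = 101·cos7.6° − 11·2.119 = 76.8; c'Δl = 12.50; W sinα = 13.4
Slice 3: Δl = 2.2/cos14.8° = 2.275 m; N'_3 = 165·cos14.8° − 2·2.275 = 155.0; c'Δl = 13.43; W sinα = 42.1
Slice 4: Δl = 2.5/cos23.0° = 2.716 m; N'_4 = 245·cos23.0° − 50·2.716 = 89.7; c'Δl = 16.02; W sinα = 95.7
Slice 5: Δl = 2.0/cos31.4° = 2.343 m; N'_5 = 205·cos31.4° − 49·2.343 = 60.2; c'Δl = 13.82; W sinα = 106.8
Slice 6: Δl = 3.1/cos41.8° = 4.158 m; N'_6 = 201·cos41.8° − 5·4.158 = 129.0; c'Δl = 24.53; W sinα = 134.0
Slice 7: Δl = 1.3/cos52.5° = 2.135 m; N'_7 = 23·cos52.5° − 2·2.135 = 9.7; c'Δl = 12.60; W sinα = 18.2
Σc'Δl = 104.7 kN/m; ΣN' = 540.4 kN/m; ΣW sinα = 410.7 kN/m
Resisting = 104.7 + 540.4·tan24.8° = 104.7 + 249.7 = 354.4 kN/m
FS = 354.4 / 410.7 = 0.863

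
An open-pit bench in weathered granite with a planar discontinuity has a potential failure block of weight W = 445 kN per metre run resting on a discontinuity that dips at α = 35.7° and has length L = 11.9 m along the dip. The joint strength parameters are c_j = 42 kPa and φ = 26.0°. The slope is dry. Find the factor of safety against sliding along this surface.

Resolving the block weight along and normal to the plane and applying the Mohr–Coulomb strength on the joint:
N' = W cosα = 445·cos35.7° = 361.4 kN/m
Driving force T = W sinα = 445·sin35.7° = 259.7 kN/m
Resisting force R = c_j·L + N'·tanφ = 42·11.9 + 361.4·tan26.0° = 499.8 + 176.3 = 676.1 kN/m
FS = R / T = 676.1 / 259.7 = 2.603

FS = 2.60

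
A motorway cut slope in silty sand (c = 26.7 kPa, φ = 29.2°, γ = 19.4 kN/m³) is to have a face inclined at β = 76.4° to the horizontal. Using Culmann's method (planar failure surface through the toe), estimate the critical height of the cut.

Culmann's analysis gives the critical failure plane at α_cr = (β + φ)/2 = (76.4 + 29.2)/2 = 52.8°, and the critical height
H_c = (4c/γ) · sinβ cosφ / [1 − cos(β − φ)]
    = (4·26.7/19.4) · sin76.4°·cos29.2° / [1 − cos(47.2°)]
    = 5.505 · 0.9720·0.8729 / [1 − 0.6794]
    = 5.505 · 0.8484 / 0.3206
    = 14.57 m

H_c = 14.57 m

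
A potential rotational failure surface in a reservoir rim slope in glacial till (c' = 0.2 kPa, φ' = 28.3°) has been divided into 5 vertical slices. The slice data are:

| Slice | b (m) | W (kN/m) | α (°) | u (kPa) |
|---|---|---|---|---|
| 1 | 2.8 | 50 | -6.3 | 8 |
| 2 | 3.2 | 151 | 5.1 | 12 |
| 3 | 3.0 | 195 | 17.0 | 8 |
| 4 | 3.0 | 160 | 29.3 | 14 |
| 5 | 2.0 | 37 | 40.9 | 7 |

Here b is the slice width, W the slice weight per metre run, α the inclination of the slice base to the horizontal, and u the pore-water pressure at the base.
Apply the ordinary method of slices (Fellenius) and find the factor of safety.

Ordinary method of slices: FS = Σ[c'·Δl_i + (W_i cosα_i − u_i·Δl_i)·tanφ'] / Σ W_i sinα_i, with Δl_i = b_i / cosα_i.
Slice 1: Δl = 2.8/cos(-6.3°) = 2.817 m; N'_1 = 50·cos(-6.3°) − 8·2.817 = 27.2; c'Δl = 0.56; W sinα = -5.5
Slice 2: Δl = 3.2/cos5.1° = 3.213 m; N'_2 = 151·cos5.1° − 12·3.213 = 111.8; c'Δl = 0.64; W sinα = 13.4
Slice 3: Δl = 3.0/cos17.0° = 3.137 m; N'_3 = 195·cos17.0° − 8·3.137 = 161.4; c'Δl = 0.63; W sinα = 57.0
Slice 4: Δl = 3.0/cos29.3° = 3.440 m; N'_4 = 160·cos29.3° − 14·3.440 = 91.4; c'Δl = 0.69; W sinα = 78.3
Slice 5: Δl = 2.0/cos40.9° = 2.646 m; N'_5 = 37·cos40.9° − 7·2.646 = 9.4; c'Δl = 0.53; W sinα = 24.2
Σc'Δl = 3.1 kN/m; ΣN' = 401.2 kN/m; ΣW sinα = 167.5 kN/m
Resisting = 3.1 + 401.2·tan28.3° = 3.1 + 216.0 = 219.1 kN/m
FS = 219.1 / 167.5 = 1.308

FS = 1.31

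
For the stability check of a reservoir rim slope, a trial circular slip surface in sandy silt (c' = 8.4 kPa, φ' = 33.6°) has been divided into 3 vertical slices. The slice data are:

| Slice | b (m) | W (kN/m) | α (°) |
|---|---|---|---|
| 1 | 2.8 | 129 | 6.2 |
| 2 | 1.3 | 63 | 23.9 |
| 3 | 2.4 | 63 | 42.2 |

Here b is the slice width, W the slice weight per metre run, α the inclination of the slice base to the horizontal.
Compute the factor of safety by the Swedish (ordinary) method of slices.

FS = 2.66

Ordinary method of slices: FS = Σ[c'·Δl_i + (W_i cosα_i)·tanφ'] / Σ W_i sinα_i, with Δl_i = b_i / cosα_i.
Slice 1: Δl = 2.8/cos6.2° = 2.816 m; N'_1 = 129·cos6.2° = 128.2; c'Δl = 23.66; W sinα = 13.9
Slice 2: Δl = 1.3/cos23.9° = 1.422 m; N'_2 = 63·cos23.9° = 57.6; c'Δl = 11.94; W sinα = 25.5
Slice 3: Δl = 2.4/cos42.2° = 3.240 m; N'_3 = 63·cos42.2° = 46.7; c'Δl = 27.21; W sinα = 42.3
Σc'Δl = 62.8 kN/m; ΣN' = 232.5 kN/m; ΣW sinα = 81.8 kN/m
Resisting = 62.8 + 232.5·tan33.6° = 62.8 + 154.5 = 217.3 kN/m
FS = 217.3 / 81.8 = 2.657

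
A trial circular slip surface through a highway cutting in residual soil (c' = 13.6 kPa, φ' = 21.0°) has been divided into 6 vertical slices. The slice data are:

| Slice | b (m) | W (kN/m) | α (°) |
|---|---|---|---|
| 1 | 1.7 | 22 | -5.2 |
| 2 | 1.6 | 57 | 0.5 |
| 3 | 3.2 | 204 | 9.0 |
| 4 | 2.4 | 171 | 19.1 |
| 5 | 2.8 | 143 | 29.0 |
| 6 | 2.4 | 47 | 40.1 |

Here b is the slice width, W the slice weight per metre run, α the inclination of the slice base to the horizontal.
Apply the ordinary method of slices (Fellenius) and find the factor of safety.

FS = 2.37

Ordinary method of slices: FS = Σ[c'·Δl_i + (W_i cosα_i)·tanφ'] / Σ W_i sinα_i, with Δl_i = b_i / cosα_i.
Slice 1: Δl = 1.7/cos(-5.2°) = 1.707 m; N'_1 = 22·cos(-5.2°) = 21.9; c'Δl = 23.22; W sinα = -2.0
Slice 2: Δl = 1.6/cos0.5° = 1.600 m; N'_2 = 57·cos0.5° = 57.0; c'Δl = 21.76; W sinα = 0.5
Slice 3: Δl = 3.2/cos9.0° = 3.240 m; N'_3 = 204·cos9.0° = 201.5; c'Δl = 44.06; W sinα = 31.9
Slice 4: Δl = 2.4/cos19.1° = 2.540 m; N'_4 = 171·cos19.1° = 161.6; c'Δl = 34.54; W sinα = 56.0
Slice 5: Δl = 2.8/cos29.0° = 3.201 m; N'_5 = 143·cos29.0° = 125.1; c'Δl = 43.54; W sinα = 69.3
Slice 6: Δl = 2.4/cos40.1° = 3.138 m; N'_6 = 47·cos40.1° = 36.0; c'Δl = 42.67; W sinα = 30.3
Σc'Δl = 209.8 kN/m; ΣN' = 603.0 kN/m; ΣW sinα = 186.0 kN/m
Resisting = 209.8 + 603.0·tan21.0° = 209.8 + 231.5 = 441.3 kN/m
FS = 441.3 / 186.0 = 2.373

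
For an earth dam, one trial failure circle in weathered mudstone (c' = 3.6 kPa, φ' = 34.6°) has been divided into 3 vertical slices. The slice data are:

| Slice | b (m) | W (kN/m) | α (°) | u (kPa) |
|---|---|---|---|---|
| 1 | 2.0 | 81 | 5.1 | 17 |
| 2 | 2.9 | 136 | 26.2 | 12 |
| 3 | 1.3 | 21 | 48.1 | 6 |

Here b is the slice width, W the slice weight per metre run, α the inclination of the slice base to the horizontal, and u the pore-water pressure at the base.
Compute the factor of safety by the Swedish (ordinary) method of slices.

FS = 1.41

Ordinary method of slices: FS = Σ[c'·Δl_i + (W_i cosα_i − u_i·Δl_i)·tanφ'] / Σ W_i sinα_i, with Δl_i = b_i / cosα_i.
Slice 1: Δl = 2.0/cos5.1° = 2.008 m; N'_1 = 81·cos5.1° − 17·2.008 = 46.5; c'Δl = 7.23; W sinα = 7.2
Slice 2: Δl = 2.9/cos26.2° = 3.232 m; N'_2 = 136·cos26.2° − 12·3.232 = 83.2; c'Δl = 11.64; W sinα = 60.0
Slice 3: Δl = 1.3/cos48.1° = 1.947 m; N'_3 = 21·cos48.1° − 6·1.947 = 2.3; c'Δl = 7.01; W sinα = 15.6
Σc'Δl = 25.9 kN/m; ΣN' = 132.1 kN/m; ΣW sinα = 82.9 kN/m
Resisting = 25.9 + 132.1·tan34.6° = 25.9 + 91.2 = 117.0 kN/m
FS = 117.0 / 82.9 = 1.412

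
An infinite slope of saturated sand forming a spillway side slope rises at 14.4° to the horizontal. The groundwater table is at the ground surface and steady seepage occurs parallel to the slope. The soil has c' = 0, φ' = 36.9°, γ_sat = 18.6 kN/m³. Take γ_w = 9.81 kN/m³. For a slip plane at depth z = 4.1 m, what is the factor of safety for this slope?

FS = 1.38

With seepage parallel to the slope and the water table at the surface, the effective normal stress on the slip plane uses the buoyant unit weight γ' = γ_sat − γ_w while the driving shear stress uses γ_sat:
FS = [c' + γ' z cos²β tanφ'] / [γ_sat z sinβ cosβ]
(For c' = 0 this reduces to FS = (γ'/γ_sat)·tanφ'/tanβ.)
γ' = 18.6 − 9.81 = 8.79 kN/m³
Numerator = 0.0 + 8.79·4.1·cos²14.4°·tan36.9° = 0.0 + 8.79·4.1·0.9382·0.7508 = 25.385 kPa
Denominator = 18.6·4.1·sin14.4°·cos14.4° = 18.6·4.1·0.2487·0.9686 = 18.369 kPa
FS = 25.385 / 18.369 = 1.382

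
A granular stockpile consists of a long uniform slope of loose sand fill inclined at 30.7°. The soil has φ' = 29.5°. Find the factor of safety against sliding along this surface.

For a dry cohesionless infinite slope the factor of safety is FS = tanφ' / tanβ.
FS = tan29.5° / tan30.7° = 0.5658 / 0.5938 = 0.953

FS = 0.95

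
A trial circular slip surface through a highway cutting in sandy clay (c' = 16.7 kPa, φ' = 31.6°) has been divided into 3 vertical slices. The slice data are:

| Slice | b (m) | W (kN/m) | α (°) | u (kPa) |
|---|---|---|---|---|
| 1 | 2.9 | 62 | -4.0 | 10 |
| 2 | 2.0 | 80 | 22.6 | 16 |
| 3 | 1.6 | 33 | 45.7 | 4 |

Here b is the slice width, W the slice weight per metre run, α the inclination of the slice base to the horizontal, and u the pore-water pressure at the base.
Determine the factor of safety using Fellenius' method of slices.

Ordinary method of slices: FS = Σ[c'·Δl_i + (W_i cosα_i − u_i·Δl_i)·tanφ'] / Σ W_i sinα_i, with Δl_i = b_i / cosα_i.
Slice 1: Δl = 2.9/cos(-4.0°) = 2.907 m; N'_1 = 62·cos(-4.0°) − 10·2.907 = 32.8; c'Δl = 48.55; W sinα = -4.3
Slice 2: Δl = 2.0/cos22.6° = 2.166 m; N'_2 = 80·cos22.6° − 16·2.166 = 39.2; c'Δl = 36.18; W sinα = 30.7
Slice 3: Δl = 1.6/cos45.7° = 2.291 m; N'_3 = 33·cos45.7° − 4·2.291 = 13.9; c'Δl = 38.26; W sinα = 23.6
Σc'Δl = 123.0 kN/m; ΣN' = 85.9 kN/m; ΣW sinα = 50.0 kN/m
Resisting = 123.0 + 85.9·tan31.6° = 123.0 + 52.8 = 175.8 kN/m
FS = 175.8 / 50.0 = 3.514

FS = 3.51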